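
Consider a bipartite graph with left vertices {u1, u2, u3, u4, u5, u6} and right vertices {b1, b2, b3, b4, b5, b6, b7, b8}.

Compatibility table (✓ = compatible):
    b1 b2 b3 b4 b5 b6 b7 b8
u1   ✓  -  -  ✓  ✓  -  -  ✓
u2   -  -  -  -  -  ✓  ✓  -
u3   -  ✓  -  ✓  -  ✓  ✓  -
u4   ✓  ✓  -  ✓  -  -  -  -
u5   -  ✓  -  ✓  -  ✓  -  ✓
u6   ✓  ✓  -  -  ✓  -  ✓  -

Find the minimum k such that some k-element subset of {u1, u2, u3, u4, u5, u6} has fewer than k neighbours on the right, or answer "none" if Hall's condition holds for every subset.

A matching saturating every left vertex exists, for instance u1→b8, u2→b7, u3→b4, u4→b2, u5→b6, u6→b5.
By Hall's marriage theorem, this means |N(S)| ≥ |S| for every subset S, so no violating subset exists.

none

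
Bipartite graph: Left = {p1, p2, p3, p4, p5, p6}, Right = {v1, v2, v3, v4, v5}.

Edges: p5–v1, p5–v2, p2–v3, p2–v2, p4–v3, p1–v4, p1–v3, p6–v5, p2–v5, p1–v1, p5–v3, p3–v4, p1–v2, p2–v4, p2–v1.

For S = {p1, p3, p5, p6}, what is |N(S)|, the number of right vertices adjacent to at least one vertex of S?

5

The union of neighbours of {p1, p3, p5, p6} is {v1, v2, v3, v4, v5}, which has 5 elements.
Since |N(S)| = 5 ≥ |S| = 4, Hall's condition holds for this subset.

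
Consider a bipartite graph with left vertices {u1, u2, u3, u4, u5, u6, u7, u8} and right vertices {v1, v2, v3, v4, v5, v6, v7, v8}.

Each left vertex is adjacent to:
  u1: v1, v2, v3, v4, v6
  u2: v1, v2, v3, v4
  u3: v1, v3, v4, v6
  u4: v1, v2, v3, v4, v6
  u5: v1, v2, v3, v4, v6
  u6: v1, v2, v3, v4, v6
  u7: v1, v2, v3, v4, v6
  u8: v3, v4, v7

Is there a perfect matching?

No

The set {u1, u2, u3, u4, u5, u6, u7} has only 5 neighbours ({v1, v2, v3, v4, v6}), so by Hall's theorem at most 6 of the 8 left vertices can be matched.
Hence no matching covers every left vertex.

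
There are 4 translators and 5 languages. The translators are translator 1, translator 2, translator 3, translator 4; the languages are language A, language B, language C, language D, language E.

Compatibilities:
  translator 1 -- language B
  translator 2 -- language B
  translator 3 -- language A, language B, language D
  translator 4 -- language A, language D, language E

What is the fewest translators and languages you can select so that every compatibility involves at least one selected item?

3

A maximum matching has 3 edges (e.g. translator 1–language B, translator 3–language D, translator 4–language A).
By König's theorem the minimum vertex cover has the same size. One such cover is {translator 3, translator 4, language B}.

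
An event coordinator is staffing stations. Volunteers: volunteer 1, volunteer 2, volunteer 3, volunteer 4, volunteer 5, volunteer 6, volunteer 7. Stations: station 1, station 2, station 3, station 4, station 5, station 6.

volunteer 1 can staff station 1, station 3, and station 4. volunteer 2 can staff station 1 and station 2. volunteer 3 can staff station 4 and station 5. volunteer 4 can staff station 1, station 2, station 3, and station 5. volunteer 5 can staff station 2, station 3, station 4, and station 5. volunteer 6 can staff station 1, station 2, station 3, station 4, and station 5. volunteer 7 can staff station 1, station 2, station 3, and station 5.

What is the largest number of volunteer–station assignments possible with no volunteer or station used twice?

5

For example, pair volunteer 1–station 4, volunteer 2–station 1, volunteer 3–station 5, volunteer 4–station 3, volunteer 5–station 2.
The set {volunteer 1, volunteer 2, volunteer 3, volunteer 4, volunteer 5, volunteer 6, volunteer 7} has only 5 neighbours ({station 1, station 2, station 3, station 4, station 5}), so by Hall's theorem at most 5 of the 7 volunteers can be matched.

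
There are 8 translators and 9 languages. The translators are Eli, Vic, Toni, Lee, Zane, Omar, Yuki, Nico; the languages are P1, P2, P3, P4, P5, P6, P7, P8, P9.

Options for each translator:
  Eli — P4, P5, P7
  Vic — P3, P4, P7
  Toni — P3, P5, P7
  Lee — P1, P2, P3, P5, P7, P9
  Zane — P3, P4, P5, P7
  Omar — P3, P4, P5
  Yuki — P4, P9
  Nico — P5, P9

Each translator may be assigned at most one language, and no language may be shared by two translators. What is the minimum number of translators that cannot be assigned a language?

A valid assignment of size 6: Eli–P4, Vic–P3, Toni–P5, Lee–P1, Zane–P7, Yuki–P9.
The set {Eli, Vic, Toni, Zane, Omar, Yuki, Nico} has only 5 neighbours ({P3, P4, P5, P7, P9}), so by Hall's theorem at most 6 of the 8 translators can be matched.
That matches 6 of the 8, leaving 2 unmatched; no matching can do better.

2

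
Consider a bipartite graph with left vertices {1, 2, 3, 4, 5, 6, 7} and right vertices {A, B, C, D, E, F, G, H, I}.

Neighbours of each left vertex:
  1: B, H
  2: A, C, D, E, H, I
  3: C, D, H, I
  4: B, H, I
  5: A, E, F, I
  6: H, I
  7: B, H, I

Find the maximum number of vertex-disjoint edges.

One maximum matching: 1→B, 2→A, 3→C, 4→I, 5→E, 6→H.
The set {1, 4, 6, 7} has only 3 neighbours ({B, H, I}), so by Hall's theorem at most 6 of the 7 left vertices can be matched.

6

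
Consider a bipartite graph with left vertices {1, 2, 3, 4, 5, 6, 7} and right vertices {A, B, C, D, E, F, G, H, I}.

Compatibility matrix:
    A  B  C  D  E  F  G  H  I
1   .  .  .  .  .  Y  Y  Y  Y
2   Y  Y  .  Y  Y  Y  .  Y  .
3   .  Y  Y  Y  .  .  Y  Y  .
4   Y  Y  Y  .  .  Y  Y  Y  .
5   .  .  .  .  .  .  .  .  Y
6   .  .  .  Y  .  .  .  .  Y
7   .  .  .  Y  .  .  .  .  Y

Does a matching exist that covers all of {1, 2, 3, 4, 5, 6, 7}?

No

The set {5, 6, 7} has only 2 neighbours ({D, I}), so by Hall's theorem at most 6 of the 7 left vertices can be matched.
Hence no matching covers every left vertex.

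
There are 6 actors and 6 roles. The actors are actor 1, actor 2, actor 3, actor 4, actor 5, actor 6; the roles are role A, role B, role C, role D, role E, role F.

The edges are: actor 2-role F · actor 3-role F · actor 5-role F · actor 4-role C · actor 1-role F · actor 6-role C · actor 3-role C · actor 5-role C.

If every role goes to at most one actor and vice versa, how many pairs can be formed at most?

For example, pair actor 1→role F, actor 3→role C.
The set {actor 1, actor 2, actor 3, actor 4, actor 5, actor 6} has only 2 neighbours ({role C, role F}), so by Hall's theorem at most 2 of the 6 actors can be matched.

2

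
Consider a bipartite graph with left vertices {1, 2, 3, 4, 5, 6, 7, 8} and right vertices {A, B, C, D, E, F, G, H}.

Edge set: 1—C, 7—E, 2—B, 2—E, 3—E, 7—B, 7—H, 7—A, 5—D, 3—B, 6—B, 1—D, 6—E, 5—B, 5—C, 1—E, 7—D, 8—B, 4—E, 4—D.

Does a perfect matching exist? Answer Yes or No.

No

The set {1, 2, 3, 4, 5, 6, 8} has only 4 neighbours ({B, C, D, E}), so by Hall's theorem at most 5 of the 8 left vertices can be matched.
Hence no matching covers every left vertex.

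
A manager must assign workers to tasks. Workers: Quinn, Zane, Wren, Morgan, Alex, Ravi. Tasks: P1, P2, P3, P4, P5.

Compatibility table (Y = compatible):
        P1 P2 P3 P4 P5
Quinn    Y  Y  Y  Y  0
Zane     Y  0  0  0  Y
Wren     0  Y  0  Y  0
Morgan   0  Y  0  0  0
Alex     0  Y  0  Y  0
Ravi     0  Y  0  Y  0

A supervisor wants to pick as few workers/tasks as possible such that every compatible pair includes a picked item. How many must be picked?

The 4 edges Quinn–P1, Zane–P5, Wren–P4, Morgan–P2 form a matching, so any vertex cover needs at least 4 vertices (one per matched edge).
Conversely {Quinn, Zane, P2, P4} meets every edge and has exactly 4 vertices, so 4 is optimal.

4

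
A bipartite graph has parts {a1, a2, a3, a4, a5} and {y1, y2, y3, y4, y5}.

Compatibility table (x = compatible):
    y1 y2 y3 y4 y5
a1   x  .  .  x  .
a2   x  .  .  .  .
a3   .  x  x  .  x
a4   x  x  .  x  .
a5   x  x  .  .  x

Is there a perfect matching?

Yes

One maximum matching: a1-y4, a2-y1, a3-y3, a4-y2, a5-y5.
All 5 left vertices are covered.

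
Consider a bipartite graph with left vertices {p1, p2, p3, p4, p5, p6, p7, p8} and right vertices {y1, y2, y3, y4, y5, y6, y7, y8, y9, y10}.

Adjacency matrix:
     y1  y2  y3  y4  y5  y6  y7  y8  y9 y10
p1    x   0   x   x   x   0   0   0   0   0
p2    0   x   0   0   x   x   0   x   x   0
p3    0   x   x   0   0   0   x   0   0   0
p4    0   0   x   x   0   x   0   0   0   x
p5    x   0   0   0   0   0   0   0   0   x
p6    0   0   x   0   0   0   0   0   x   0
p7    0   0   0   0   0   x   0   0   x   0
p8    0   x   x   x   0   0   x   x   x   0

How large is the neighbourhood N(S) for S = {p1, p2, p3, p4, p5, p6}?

The union of neighbours of {p1, p2, p3, p4, p5, p6} is {y1, y2, y3, y4, y5, y6, y7, y8, y9, y10}, which has 10 elements.
Since |N(S)| = 10 ≥ |S| = 6, Hall's condition holds for this subset.

10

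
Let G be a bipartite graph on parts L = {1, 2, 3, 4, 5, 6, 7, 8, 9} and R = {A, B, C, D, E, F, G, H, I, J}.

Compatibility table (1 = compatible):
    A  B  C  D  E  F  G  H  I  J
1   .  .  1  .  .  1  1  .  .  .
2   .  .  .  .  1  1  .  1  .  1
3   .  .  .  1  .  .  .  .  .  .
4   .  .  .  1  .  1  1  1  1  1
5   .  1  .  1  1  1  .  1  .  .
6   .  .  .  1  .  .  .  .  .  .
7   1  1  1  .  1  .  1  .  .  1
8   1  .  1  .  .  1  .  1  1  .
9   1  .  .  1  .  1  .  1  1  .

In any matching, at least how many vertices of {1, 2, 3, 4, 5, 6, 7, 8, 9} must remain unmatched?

For example, pair 1–F, 2–E, 3–D, 4–G, 5–B, 7–J, 8–H, 9–A.
The set {3, 6} has only 1 neighbour ({D}), so by Hall's theorem at most 8 of the 9 left vertices can be matched.
That matches 8 of the 9, leaving 1 unmatched; no matching can do better.

1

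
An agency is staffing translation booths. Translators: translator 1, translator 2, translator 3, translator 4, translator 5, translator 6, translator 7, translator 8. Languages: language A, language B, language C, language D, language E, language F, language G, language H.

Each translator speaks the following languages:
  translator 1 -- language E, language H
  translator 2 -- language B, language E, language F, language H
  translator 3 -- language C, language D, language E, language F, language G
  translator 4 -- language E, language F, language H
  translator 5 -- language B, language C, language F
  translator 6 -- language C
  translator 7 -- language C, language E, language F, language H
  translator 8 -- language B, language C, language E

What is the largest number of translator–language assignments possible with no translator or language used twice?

6

For example, pair translator 1→language E, translator 2→language B, translator 3→language D, translator 4→language H, translator 5→language F, translator 6→language C.
The set {translator 1, translator 2, translator 4, translator 5, translator 6, translator 7, translator 8} has only 5 neighbours ({language B, language C, language E, language F, language H}), so by Hall's theorem at most 6 of the 8 translators can be matched.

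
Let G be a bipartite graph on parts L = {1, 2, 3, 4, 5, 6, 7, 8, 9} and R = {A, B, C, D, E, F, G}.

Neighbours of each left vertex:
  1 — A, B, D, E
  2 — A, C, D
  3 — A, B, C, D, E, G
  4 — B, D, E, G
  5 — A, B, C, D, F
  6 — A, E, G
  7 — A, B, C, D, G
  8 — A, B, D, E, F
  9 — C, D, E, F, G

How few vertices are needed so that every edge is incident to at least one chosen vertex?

7

The 7 edges 1–B, 2–C, 3–A, 4–D, 5–F, 6–E, 7–G form a matching, so any vertex cover needs at least 7 vertices (one per matched edge).
Conversely {A, B, C, D, E, F, G} meets every edge and has exactly 7 vertices, so 7 is optimal.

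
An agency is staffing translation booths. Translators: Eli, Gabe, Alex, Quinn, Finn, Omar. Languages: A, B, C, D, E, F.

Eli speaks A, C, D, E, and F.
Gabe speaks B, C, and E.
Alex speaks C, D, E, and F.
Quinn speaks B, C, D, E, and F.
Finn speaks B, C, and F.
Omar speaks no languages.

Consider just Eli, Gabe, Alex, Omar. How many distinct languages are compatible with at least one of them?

6

The union of neighbours of {Eli, Gabe, Alex, Omar} is {A, B, C, D, E, F}, which has 6 elements.
Since |N(S)| = 6 ≥ |S| = 4, Hall's condition holds for this subset.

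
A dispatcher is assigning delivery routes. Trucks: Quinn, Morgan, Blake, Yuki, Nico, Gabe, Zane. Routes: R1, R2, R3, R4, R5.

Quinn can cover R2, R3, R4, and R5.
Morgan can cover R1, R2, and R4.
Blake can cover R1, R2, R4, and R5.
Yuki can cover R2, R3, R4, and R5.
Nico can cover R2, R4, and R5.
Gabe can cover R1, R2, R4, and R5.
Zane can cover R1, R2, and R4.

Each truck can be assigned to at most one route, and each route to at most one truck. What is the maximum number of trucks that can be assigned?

A valid assignment of size 5: Quinn→R3, Morgan→R1, Blake→R5, Yuki→R2, Nico→R4.
The set {Quinn, Morgan, Blake, Yuki, Nico, Gabe, Zane} has only 5 neighbours ({R1, R2, R3, R4, R5}), so by Hall's theorem at most 5 of the 7 trucks can be matched.

5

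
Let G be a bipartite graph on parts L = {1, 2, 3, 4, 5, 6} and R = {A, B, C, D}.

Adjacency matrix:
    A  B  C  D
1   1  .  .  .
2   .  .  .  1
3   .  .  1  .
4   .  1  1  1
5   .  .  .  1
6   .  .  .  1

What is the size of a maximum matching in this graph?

One maximum matching: 1→A, 2→D, 3→C, 4→B.
The set {2, 5, 6} has only 1 neighbour ({D}), so by Hall's theorem at most 4 of the 6 left vertices can be matched.

4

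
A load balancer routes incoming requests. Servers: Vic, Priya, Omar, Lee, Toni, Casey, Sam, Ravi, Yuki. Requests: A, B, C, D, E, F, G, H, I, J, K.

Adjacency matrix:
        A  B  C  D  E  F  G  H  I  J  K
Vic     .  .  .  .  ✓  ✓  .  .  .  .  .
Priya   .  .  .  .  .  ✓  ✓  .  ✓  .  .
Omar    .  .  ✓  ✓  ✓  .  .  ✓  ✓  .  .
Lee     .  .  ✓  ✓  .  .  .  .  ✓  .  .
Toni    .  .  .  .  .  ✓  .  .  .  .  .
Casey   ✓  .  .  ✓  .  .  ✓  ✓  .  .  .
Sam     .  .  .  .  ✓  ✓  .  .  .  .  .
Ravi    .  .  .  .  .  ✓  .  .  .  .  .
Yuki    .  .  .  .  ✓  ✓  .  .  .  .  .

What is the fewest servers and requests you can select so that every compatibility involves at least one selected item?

The 6 edges Vic–E, Priya–I, Omar–H, Lee–C, Toni–F, Casey–G form a matching, so any vertex cover needs at least 6 vertices (one per matched edge).
Conversely {Priya, Omar, Lee, Casey, E, F} meets every edge and has exactly 6 vertices, so 6 is optimal.

6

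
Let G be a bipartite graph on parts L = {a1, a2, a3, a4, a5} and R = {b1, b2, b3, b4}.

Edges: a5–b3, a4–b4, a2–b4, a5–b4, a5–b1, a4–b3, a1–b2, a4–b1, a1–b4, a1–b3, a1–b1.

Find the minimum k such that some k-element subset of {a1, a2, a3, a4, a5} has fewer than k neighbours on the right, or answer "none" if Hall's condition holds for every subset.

1

Take S = {a3}. Its neighbourhood is {}, so |N(S)| = 0 < |S| = 1.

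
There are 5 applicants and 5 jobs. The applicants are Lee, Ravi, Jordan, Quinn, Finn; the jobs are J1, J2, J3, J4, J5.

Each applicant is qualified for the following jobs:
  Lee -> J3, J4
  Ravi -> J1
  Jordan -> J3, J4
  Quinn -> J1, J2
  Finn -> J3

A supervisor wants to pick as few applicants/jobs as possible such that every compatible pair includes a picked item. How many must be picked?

4

{Ravi, Quinn, J3, J4} is a vertex cover of size 4: every edge has an endpoint in this set.
No smaller cover exists because Lee–J4, Ravi–J1, Jordan–J3, Quinn–J2 is a matching of size 4, and a cover must include an endpoint of each of these disjoint edges (König's theorem).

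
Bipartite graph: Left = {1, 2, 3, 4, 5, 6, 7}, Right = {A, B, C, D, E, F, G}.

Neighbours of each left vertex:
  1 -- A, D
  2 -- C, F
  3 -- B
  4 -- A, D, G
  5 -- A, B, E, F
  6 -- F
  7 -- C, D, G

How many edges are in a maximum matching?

7

One maximum matching: 1-A, 2-C, 3-B, 4-D, 5-E, 6-F, 7-G.
This saturates every left vertex, so 7 is the maximum.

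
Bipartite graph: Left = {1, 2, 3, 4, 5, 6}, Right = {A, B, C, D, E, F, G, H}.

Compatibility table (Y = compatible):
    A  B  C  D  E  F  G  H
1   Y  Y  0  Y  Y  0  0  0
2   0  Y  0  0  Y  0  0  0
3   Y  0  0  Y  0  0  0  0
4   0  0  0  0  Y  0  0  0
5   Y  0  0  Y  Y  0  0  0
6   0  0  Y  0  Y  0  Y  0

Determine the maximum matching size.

5

For example, pair 1–D, 2–B, 3–A, 4–E, 6–C.
The set {1, 2, 3, 4, 5} has only 4 neighbours ({A, B, D, E}), so by Hall's theorem at most 5 of the 6 left vertices can be matched.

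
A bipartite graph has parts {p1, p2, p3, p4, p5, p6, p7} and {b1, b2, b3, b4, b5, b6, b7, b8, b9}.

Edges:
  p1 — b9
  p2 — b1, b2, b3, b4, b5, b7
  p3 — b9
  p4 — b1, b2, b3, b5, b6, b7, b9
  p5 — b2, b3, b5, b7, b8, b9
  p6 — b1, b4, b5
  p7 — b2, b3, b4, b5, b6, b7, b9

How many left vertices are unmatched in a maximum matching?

1

For example, pair p1-b9, p2-b1, p4-b5, p5-b8, p6-b4, p7-b7.
The set {p1, p3} has only 1 neighbour ({b9}), so by Hall's theorem at most 6 of the 7 left vertices can be matched.
That matches 6 of the 7, leaving 1 unmatched; no matching can do better.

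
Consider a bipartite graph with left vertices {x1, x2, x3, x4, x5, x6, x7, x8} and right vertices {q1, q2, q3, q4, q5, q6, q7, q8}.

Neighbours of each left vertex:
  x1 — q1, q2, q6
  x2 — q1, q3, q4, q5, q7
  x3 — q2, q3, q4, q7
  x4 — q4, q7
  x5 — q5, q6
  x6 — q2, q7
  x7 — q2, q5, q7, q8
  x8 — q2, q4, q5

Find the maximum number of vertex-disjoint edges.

8

A valid assignment of size 8: x1–q6, x2–q1, x3–q3, x4–q4, x5–q5, x6–q7, x7–q8, x8–q2.
All 8 left vertices are matched, so no larger matching exists.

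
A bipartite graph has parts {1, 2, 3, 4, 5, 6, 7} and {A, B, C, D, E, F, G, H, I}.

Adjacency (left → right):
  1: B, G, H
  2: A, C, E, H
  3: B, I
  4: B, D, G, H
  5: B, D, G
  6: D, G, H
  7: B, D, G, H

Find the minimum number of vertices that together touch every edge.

The 6 edges 1–H, 2–E, 3–I, 4–B, 5–D, 6–G form a matching, so any vertex cover needs at least 6 vertices (one per matched edge).
Conversely {2, 3, B, D, G, H} meets every edge and has exactly 6 vertices, so 6 is optimal.

6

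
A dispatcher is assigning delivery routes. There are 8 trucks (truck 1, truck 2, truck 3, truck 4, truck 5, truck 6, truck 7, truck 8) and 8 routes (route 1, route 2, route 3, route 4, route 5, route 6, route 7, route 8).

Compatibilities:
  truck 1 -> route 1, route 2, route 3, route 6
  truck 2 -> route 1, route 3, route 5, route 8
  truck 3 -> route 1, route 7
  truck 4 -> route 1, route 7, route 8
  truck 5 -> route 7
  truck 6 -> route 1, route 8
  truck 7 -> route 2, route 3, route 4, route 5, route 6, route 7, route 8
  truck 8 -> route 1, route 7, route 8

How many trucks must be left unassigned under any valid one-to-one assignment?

2

One maximum matching: truck 1-route 2, truck 2-route 3, truck 3-route 1, truck 4-route 8, truck 5-route 7, truck 7-route 4.
The set {truck 3, truck 4, truck 5, truck 6, truck 8} has only 3 neighbours ({route 1, route 7, route 8}), so by Hall's theorem at most 6 of the 8 trucks can be matched.
That matches 6 of the 8, leaving 2 unmatched; no matching can do better.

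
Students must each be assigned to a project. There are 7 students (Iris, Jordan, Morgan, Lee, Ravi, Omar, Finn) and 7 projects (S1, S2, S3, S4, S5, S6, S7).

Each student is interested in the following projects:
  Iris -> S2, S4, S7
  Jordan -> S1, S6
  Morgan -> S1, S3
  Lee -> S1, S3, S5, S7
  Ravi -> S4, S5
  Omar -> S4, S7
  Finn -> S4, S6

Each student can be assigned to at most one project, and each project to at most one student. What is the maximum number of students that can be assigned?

7

One maximum matching: Iris-S2, Jordan-S6, Morgan-S1, Lee-S3, Ravi-S5, Omar-S7, Finn-S4.
All 7 students are matched, so no larger matching exists.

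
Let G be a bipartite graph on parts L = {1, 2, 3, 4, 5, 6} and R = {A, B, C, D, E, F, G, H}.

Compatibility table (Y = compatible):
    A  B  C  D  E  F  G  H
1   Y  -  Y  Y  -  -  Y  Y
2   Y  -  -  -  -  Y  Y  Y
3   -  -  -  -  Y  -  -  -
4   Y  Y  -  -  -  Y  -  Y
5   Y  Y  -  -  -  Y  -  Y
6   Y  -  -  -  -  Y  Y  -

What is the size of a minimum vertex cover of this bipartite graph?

6

The 6 edges 1–A, 2–G, 3–E, 4–B, 5–H, 6–F form a matching, so any vertex cover needs at least 6 vertices (one per matched edge).
Conversely {1, 2, 3, 4, 5, 6} meets every edge and has exactly 6 vertices, so 6 is optimal.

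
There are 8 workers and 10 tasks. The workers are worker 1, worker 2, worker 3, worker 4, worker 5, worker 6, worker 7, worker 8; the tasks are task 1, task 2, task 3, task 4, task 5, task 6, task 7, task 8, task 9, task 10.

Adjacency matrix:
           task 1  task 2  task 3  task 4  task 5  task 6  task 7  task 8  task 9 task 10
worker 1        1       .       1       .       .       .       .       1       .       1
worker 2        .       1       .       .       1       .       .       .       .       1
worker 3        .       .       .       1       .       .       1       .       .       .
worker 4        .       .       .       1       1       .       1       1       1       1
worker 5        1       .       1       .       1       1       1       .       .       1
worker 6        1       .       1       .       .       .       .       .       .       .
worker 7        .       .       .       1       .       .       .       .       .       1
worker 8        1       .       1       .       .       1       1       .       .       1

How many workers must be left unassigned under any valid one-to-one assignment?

One maximum matching: worker 1-task 8, worker 2-task 2, worker 3-task 7, worker 4-task 4, worker 5-task 5, worker 6-task 3, worker 7-task 10, worker 8-task 1.
This saturates every worker, so 8 is the maximum.
That matches 8 of the 8, leaving 0 unmatched; no matching can do better.

0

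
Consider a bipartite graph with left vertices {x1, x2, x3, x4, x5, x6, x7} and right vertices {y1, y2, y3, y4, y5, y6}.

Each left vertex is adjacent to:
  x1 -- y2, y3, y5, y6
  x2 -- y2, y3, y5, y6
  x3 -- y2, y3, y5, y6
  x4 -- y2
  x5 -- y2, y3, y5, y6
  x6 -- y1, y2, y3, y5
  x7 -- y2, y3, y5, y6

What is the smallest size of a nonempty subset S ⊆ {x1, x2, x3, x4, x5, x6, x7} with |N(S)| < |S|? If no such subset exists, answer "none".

5

Take S = {x1, x2, x3, x4, x5}. Its neighbourhood is {y2, y3, y5, y6}, so |N(S)| = 4 < |S| = 5.
Every subset of size less than 5 has at least as many neighbours as members, so 5 is the minimum.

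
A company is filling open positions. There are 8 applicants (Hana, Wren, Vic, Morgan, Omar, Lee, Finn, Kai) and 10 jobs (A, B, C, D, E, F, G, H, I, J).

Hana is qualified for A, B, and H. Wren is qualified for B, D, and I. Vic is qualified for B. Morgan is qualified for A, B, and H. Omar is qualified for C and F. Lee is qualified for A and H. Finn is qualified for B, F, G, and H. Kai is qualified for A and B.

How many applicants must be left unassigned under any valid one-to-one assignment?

2

One maximum matching: Hana→A, Wren→D, Vic→B, Morgan→H, Omar→C, Finn→F.
The set {Hana, Vic, Morgan, Lee, Kai} has only 3 neighbours ({A, B, H}), so by Hall's theorem at most 6 of the 8 applicants can be matched.
That matches 6 of the 8, leaving 2 unmatched; no matching can do better.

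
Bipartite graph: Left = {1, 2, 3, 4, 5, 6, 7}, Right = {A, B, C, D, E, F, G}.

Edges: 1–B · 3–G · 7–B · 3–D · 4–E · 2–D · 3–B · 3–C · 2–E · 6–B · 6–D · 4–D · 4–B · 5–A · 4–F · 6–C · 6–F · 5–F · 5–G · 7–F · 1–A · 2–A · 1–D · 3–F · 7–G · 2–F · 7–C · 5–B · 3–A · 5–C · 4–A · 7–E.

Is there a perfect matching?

One maximum matching: 1–B, 2–D, 3–A, 4–E, 5–C, 6–F, 7–G.
All 7 left vertices are covered.

Yes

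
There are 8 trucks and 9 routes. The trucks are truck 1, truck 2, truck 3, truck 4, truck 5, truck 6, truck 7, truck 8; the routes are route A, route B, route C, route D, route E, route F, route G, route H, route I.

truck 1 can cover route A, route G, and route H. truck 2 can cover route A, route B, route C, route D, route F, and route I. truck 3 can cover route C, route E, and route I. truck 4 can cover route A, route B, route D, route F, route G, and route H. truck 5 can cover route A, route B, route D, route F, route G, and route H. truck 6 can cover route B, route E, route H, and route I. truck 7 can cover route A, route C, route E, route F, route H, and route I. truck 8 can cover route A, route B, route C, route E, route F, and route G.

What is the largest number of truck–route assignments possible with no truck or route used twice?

For example, pair truck 1→route A, truck 2→route I, truck 3→route C, truck 4→route D, truck 5→route G, truck 6→route B, truck 7→route H, truck 8→route E.
All 8 trucks are matched, so no larger matching exists.

8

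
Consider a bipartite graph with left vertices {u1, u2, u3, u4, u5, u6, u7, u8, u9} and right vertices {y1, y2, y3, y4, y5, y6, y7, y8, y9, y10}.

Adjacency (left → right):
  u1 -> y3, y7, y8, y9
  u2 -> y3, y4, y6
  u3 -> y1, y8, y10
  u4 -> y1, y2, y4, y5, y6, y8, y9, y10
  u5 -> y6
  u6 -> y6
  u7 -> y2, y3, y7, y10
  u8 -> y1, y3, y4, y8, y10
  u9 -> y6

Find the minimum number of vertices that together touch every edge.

A maximum matching has 7 edges (e.g. u1–y8, u2–y4, u3–y1, u4–y9, u5–y6, u7–y10, u8–y3).
By König's theorem the minimum vertex cover has the same size. One such cover is {u1, u2, u3, u4, u7, u8, y6}.

7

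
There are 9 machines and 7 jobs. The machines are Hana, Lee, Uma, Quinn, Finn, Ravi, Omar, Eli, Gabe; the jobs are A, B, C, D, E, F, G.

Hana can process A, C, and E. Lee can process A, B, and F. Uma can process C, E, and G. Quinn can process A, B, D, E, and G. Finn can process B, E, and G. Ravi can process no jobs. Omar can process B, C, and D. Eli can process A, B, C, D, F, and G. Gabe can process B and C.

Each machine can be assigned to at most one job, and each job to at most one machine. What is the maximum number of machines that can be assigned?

7

One maximum matching: Hana-E, Lee-F, Uma-C, Quinn-A, Finn-B, Omar-D, Eli-G.
The set {Hana, Lee, Uma, Quinn, Finn, Ravi, Omar, Eli, Gabe} has only 7 neighbours ({A, B, C, D, E, F, G}), so by Hall's theorem at most 7 of the 9 machines can be matched.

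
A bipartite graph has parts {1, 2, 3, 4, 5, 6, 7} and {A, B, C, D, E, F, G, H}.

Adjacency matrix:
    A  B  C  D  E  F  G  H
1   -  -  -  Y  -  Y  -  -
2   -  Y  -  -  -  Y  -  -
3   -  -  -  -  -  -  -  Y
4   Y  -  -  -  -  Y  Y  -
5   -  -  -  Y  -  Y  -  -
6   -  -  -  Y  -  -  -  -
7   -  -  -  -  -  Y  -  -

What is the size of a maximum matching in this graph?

5

One maximum matching: 1-D, 2-B, 3-H, 4-G, 5-F.
The set {1, 5, 6, 7} has only 2 neighbours ({D, F}), so by Hall's theorem at most 5 of the 7 left vertices can be matched.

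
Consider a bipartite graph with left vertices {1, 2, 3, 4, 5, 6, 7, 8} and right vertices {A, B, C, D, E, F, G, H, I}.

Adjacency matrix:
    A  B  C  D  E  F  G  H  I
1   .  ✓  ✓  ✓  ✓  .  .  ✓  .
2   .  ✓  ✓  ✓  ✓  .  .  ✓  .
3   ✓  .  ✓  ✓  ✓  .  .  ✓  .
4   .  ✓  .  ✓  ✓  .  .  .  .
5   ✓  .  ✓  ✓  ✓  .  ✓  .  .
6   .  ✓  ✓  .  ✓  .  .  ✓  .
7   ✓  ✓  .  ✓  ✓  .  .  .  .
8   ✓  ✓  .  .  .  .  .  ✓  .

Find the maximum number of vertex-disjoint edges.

7

One maximum matching: 1-H, 2-C, 3-A, 4-D, 5-G, 6-E, 7-B.
The set {1, 2, 3, 4, 6, 7, 8} has only 6 neighbours ({A, B, C, D, E, H}), so by Hall's theorem at most 7 of the 8 left vertices can be matched.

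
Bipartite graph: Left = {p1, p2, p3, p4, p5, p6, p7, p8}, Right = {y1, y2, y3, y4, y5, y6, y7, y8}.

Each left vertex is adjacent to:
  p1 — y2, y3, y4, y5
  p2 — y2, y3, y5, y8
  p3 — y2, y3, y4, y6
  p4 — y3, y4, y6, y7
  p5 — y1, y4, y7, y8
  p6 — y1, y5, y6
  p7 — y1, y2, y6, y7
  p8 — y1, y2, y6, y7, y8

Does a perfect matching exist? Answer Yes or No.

Yes

A valid assignment of size 8: p1-y5, p2-y8, p3-y2, p4-y3, p5-y4, p6-y6, p7-y1, p8-y7.
All 8 left vertices are covered.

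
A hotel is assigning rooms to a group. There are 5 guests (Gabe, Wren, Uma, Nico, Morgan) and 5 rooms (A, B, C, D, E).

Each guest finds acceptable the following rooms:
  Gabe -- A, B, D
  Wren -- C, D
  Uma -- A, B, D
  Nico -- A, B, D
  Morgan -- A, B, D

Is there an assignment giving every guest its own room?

No

The set {Gabe, Uma, Nico, Morgan} has only 3 neighbours ({A, B, D}), so by Hall's theorem at most 4 of the 5 guests can be matched.
Hence no matching covers every guest.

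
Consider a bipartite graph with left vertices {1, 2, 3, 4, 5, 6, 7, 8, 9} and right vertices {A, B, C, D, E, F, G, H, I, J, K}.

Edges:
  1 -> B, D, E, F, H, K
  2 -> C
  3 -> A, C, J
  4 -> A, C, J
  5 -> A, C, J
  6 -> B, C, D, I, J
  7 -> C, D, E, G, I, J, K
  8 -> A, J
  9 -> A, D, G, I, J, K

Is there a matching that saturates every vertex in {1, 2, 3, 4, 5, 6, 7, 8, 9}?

No

The set {2, 3, 4, 5, 8} has only 3 neighbours ({A, C, J}), so by Hall's theorem at most 7 of the 9 left vertices can be matched.
Hence no matching covers every left vertex.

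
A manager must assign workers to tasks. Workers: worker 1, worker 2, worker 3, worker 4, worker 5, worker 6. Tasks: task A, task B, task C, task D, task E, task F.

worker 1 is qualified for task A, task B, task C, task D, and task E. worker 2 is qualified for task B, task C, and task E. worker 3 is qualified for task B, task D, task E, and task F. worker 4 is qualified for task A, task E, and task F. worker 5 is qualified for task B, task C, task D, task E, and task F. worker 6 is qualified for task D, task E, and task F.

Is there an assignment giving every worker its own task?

Yes

For example, pair worker 1→task D, worker 2→task C, worker 3→task B, worker 4→task A, worker 5→task F, worker 6→task E.
Every worker is matched, so this is a perfect matching.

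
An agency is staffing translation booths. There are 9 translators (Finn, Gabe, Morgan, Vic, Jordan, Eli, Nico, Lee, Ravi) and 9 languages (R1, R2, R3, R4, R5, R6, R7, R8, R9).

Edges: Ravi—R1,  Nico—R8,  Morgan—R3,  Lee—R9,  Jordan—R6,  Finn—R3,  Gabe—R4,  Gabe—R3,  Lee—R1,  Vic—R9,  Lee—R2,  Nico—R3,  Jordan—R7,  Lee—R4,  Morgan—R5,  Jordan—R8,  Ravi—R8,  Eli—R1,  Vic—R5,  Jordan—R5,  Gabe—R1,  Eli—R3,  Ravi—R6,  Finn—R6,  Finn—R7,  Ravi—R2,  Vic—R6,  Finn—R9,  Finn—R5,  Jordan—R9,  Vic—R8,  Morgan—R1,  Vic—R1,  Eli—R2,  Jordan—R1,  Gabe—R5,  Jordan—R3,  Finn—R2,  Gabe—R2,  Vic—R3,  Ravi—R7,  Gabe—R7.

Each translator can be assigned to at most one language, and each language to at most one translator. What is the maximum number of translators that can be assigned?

A valid assignment of size 9: Finn→R3, Gabe→R7, Morgan→R5, Vic→R1, Jordan→R9, Eli→R2, Nico→R8, Lee→R4, Ravi→R6.
This saturates every translator, so 9 is the maximum.

9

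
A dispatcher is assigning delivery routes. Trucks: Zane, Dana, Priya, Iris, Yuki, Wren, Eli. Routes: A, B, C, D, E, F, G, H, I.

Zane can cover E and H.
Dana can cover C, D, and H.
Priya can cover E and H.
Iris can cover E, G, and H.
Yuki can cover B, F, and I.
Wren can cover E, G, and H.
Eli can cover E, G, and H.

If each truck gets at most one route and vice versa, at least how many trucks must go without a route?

A valid assignment of size 5: Zane-H, Dana-C, Priya-E, Iris-G, Yuki-B.
The set {Zane, Priya, Iris, Wren, Eli} has only 3 neighbours ({E, G, H}), so by Hall's theorem at most 5 of the 7 trucks can be matched.
That matches 5 of the 7, leaving 2 unmatched; no matching can do better.

2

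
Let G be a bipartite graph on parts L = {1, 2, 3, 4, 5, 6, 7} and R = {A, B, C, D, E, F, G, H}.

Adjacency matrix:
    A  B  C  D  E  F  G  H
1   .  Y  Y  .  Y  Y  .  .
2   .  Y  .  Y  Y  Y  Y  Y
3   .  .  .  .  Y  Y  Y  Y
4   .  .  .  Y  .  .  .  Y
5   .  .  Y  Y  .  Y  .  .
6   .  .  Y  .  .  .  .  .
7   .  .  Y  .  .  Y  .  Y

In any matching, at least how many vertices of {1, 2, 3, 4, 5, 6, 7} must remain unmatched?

0

For example, pair 1–B, 2–G, 3–E, 4–H, 5–D, 6–C, 7–F.
All 7 left vertices are matched, so no larger matching exists.
That matches 7 of the 7, leaving 0 unmatched; no matching can do better.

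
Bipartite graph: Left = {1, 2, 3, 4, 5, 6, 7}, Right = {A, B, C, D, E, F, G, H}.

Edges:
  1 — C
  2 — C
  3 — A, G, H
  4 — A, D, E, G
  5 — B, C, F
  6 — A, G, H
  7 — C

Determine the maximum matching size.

For example, pair 1–C, 3–H, 4–E, 5–B, 6–G.
The set {1, 2, 7} has only 1 neighbour ({C}), so by Hall's theorem at most 5 of the 7 left vertices can be matched.

5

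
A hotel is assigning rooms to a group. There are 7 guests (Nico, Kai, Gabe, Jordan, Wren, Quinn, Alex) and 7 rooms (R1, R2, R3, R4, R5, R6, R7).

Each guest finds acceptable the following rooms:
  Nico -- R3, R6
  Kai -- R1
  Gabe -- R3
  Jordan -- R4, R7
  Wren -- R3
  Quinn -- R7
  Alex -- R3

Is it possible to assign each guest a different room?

The set {Gabe, Wren, Alex} has only 1 neighbour ({R3}), so by Hall's theorem at most 5 of the 7 guests can be matched.
Hence no matching covers every guest.

No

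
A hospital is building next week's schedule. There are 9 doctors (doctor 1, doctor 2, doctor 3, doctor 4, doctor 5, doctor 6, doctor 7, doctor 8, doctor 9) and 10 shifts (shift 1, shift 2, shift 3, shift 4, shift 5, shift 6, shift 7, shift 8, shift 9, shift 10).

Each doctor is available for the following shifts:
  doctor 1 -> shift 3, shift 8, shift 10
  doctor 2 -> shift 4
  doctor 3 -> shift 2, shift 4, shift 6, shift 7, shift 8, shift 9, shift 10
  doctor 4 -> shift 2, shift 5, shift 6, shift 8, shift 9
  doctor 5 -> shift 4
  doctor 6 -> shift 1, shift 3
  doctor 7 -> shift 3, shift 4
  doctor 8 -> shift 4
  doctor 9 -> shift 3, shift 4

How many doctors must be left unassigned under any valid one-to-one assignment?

For example, pair doctor 1→shift 10, doctor 2→shift 4, doctor 3→shift 7, doctor 4→shift 5, doctor 6→shift 1, doctor 7→shift 3.
The set {doctor 2, doctor 5, doctor 7, doctor 8, doctor 9} has only 2 neighbours ({shift 3, shift 4}), so by Hall's theorem at most 6 of the 9 doctors can be matched.
That matches 6 of the 9, leaving 3 unmatched; no matching can do better.

3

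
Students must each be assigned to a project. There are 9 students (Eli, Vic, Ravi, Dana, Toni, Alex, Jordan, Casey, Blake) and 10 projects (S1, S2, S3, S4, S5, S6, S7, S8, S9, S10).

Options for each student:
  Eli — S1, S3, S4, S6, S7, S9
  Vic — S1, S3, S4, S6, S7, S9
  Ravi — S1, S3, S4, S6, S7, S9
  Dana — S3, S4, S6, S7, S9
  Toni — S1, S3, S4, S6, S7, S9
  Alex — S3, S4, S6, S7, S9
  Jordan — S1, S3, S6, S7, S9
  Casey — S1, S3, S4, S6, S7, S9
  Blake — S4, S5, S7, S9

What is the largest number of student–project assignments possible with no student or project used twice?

For example, pair Eli-S1, Vic-S9, Ravi-S4, Dana-S3, Toni-S6, Alex-S7, Blake-S5.
The set {Eli, Vic, Ravi, Dana, Toni, Alex, Jordan, Casey} has only 6 neighbours ({S1, S3, S4, S6, S7, S9}), so by Hall's theorem at most 7 of the 9 students can be matched.

7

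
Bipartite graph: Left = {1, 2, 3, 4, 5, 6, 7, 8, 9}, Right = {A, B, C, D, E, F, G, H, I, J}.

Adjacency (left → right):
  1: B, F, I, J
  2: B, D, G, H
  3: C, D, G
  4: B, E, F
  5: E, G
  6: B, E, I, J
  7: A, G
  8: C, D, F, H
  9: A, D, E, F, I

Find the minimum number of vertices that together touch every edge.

The 9 edges 1–F, 2–H, 3–D, 4–B, 5–E, 6–J, 7–G, 8–C, 9–A form a matching, so any vertex cover needs at least 9 vertices (one per matched edge).
Conversely {1, 2, 3, 4, 5, 6, 7, 8, 9} meets every edge and has exactly 9 vertices, so 9 is optimal.

9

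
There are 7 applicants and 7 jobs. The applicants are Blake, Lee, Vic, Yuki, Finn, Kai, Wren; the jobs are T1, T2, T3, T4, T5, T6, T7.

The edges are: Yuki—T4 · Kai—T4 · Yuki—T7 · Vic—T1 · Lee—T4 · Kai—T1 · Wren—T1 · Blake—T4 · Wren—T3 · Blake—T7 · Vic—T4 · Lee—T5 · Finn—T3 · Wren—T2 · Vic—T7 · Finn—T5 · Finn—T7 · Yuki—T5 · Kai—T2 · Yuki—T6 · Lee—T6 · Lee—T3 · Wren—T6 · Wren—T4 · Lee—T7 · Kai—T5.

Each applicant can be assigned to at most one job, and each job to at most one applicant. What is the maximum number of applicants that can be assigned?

For example, pair Blake→T7, Lee→T3, Vic→T1, Yuki→T6, Finn→T5, Kai→T2, Wren→T4.
This saturates every applicant, so 7 is the maximum.

7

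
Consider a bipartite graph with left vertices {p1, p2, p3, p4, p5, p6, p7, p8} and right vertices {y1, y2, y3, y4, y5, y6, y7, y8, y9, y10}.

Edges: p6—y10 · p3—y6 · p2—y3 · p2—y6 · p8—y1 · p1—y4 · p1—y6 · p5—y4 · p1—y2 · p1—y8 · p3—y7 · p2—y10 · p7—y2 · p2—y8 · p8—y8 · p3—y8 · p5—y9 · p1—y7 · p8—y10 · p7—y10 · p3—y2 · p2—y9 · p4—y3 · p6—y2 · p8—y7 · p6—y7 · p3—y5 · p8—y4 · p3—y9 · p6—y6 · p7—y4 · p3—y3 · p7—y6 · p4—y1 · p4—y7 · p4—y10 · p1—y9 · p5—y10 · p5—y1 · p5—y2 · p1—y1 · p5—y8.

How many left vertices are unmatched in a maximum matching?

0

A valid assignment of size 8: p1→y6, p2→y3, p3→y9, p4→y1, p5→y4, p6→y10, p7→y2, p8→y7.
All 8 left vertices are matched, so no larger matching exists.
That matches 8 of the 8, leaving 0 unmatched; no matching can do better.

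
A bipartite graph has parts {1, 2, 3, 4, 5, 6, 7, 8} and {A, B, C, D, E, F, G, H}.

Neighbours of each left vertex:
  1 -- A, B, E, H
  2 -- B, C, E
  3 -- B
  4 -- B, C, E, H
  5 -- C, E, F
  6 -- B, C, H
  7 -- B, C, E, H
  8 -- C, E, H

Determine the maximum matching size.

For example, pair 1→A, 2→E, 3→B, 4→H, 5→F, 6→C.
The set {2, 3, 4, 6, 7, 8} has only 4 neighbours ({B, C, E, H}), so by Hall's theorem at most 6 of the 8 left vertices can be matched.

6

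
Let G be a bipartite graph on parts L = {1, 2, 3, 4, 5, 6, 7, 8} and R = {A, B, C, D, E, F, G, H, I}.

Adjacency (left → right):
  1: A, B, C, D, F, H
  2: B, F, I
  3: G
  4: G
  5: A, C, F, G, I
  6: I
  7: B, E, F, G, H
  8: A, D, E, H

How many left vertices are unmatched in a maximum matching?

1

For example, pair 1→A, 2→B, 3→G, 5→F, 6→I, 7→H, 8→E.
The set {3, 4} has only 1 neighbour ({G}), so by Hall's theorem at most 7 of the 8 left vertices can be matched.
That matches 7 of the 8, leaving 1 unmatched; no matching can do better.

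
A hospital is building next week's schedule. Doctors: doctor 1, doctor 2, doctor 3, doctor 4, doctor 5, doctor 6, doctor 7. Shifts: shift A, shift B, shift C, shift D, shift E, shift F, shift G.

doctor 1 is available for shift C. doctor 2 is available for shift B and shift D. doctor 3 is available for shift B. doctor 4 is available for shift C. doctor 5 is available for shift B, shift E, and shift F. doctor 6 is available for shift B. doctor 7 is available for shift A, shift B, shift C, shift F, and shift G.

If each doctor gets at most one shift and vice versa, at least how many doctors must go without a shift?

A valid assignment of size 5: doctor 1-shift C, doctor 2-shift D, doctor 3-shift B, doctor 5-shift E, doctor 7-shift G.
The set {doctor 1, doctor 3, doctor 4, doctor 6} has only 2 neighbours ({shift B, shift C}), so by Hall's theorem at most 5 of the 7 doctors can be matched.
That matches 5 of the 7, leaving 2 unmatched; no matching can do better.

2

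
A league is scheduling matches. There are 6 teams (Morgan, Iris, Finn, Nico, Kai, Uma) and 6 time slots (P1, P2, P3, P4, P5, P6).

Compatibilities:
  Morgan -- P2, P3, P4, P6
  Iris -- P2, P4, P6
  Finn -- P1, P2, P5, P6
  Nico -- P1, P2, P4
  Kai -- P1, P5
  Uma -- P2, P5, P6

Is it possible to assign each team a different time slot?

Yes

One maximum matching: Morgan→P3, Iris→P2, Finn→P6, Nico→P4, Kai→P1, Uma→P5.
All 6 teams are covered.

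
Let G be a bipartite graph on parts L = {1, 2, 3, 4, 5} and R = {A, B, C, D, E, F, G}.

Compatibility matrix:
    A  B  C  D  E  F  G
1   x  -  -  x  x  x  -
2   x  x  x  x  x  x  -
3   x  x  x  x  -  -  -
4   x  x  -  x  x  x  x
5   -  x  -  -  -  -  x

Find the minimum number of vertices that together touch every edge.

The 5 edges 1–E, 2–A, 3–C, 4–G, 5–B form a matching, so any vertex cover needs at least 5 vertices (one per matched edge).
Conversely {1, 2, 3, 4, 5} meets every edge and has exactly 5 vertices, so 5 is optimal.

5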